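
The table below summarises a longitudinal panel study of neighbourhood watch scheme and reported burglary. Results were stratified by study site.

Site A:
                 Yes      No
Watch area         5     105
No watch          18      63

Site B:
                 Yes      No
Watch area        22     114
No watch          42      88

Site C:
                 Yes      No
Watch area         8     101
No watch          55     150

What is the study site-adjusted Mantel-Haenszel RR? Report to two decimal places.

RR_MH = Σ(aᵢ·n₀ᵢ/nᵢ) / Σ(cᵢ·n₁ᵢ/nᵢ), with n₁ᵢ = aᵢ+bᵢ (exposed), n₀ᵢ = cᵢ+dᵢ (unexposed), nᵢ = n₁ᵢ+n₀ᵢ.
Stratum 1 (Site A): n₁ = 110, n₀ = 81, n = 191; a·n₀/n = 5·81/191 = 2.1204; c·n₁/n = 18·110/191 = 10.3665
Stratum 2 (Site B): n₁ = 136, n₀ = 130, n = 266; a·n₀/n = 22·130/266 = 10.7519; c·n₁/n = 42·136/266 = 21.4737
Stratum 3 (Site C): n₁ = 109, n₀ = 205, n = 314; a·n₀/n = 8·205/314 = 5.2229; c·n₁/n = 55·109/314 = 19.0924
RR_MH = (2.1204 + 10.7519 + 5.2229) / (10.3665 + 21.4737 + 19.0924) = 18.0952 / 50.9325 = 0.35528

0.36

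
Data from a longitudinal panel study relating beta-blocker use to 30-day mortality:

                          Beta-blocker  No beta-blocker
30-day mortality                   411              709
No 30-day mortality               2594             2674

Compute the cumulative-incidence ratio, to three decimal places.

0.653

Reading the table with exposure as columns: a = 411 (Beta-blocker, case), b = 2594 (Beta-blocker, non-case), c = 709 (No beta-blocker, case), d = 2674.
Risk in exposed = 411/3005 = 0.13677; risk in unexposed = 709/3383 = 0.20958.
RR = 0.13677 / 0.20958 = 0.65261
The risk is 35% lower among the exposed than among the unexposed.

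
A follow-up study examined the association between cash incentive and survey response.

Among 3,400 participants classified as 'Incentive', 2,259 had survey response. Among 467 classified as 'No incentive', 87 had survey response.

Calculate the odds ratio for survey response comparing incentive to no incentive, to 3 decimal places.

8.648

From the description: a = 2259, b = 1141, c = 87, d = 380.
OR = (a·d)/(b·c) = (2259 × 380) / (1141 × 87) = 858420 / 99267 = 8.64759
The odds of survey response are about 8.65 times as high in the incentive group.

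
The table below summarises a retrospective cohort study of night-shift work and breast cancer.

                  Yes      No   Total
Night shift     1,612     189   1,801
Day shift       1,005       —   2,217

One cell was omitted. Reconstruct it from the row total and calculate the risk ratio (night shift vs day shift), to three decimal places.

The missing cell is in the unexposed row: 2217 − 1005 = 1212.
So a = 1612, b = 189, c = 1005, d = 1212.
RR = [a/(a+b)] / [c/(c+d)] = (1612/1801) / (1005/2217) = 0.89506/0.45332 = 1.97447

1.974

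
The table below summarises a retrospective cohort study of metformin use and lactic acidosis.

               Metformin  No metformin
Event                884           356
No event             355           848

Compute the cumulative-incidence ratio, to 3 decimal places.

2.413

Reading the table with exposure as columns: a = 884 (Metformin, case), b = 355 (Metformin, non-case), c = 356 (No metformin, case), d = 848.
Risk in exposed = 884/1239 = 0.71348; risk in unexposed = 356/1204 = 0.29568.
RR = 0.71348 / 0.29568 = 2.41300
The risk among the exposed is 2.41 times that among the unexposed.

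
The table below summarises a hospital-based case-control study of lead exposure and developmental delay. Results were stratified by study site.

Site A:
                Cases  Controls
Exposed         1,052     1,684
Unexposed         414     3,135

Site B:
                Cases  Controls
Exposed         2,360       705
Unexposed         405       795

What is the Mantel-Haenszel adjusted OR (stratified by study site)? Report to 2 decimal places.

OR_MH = Σ(aᵢdᵢ/nᵢ) / Σ(bᵢcᵢ/nᵢ), where nᵢ is the stratum total.
Stratum 1 (Site A): n = 6285; a·d/n = 1052·3135/6285 = 524.7446; b·c/n = 1684·414/6285 = 110.9270
Stratum 2 (Site B): n = 4265; a·d/n = 2360·795/4265 = 439.9062; b·c/n = 705·405/4265 = 66.9461
OR_MH = (524.7446 + 439.9062) / (110.9270 + 66.9461) = 964.6508 / 177.8730 = 5.42325

5.42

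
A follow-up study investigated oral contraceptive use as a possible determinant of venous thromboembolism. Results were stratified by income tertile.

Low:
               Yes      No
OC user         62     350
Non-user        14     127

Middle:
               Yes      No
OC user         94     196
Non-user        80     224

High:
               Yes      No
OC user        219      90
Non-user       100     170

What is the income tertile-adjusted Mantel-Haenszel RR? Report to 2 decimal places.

1.61

RR_MH = Σ(aᵢ·n₀ᵢ/nᵢ) / Σ(cᵢ·n₁ᵢ/nᵢ), with n₁ᵢ = aᵢ+bᵢ (exposed), n₀ᵢ = cᵢ+dᵢ (unexposed), nᵢ = n₁ᵢ+n₀ᵢ.
Stratum 1 (Low): n₁ = 412, n₀ = 141, n = 553; a·n₀/n = 62·141/553 = 15.8083; c·n₁/n = 14·412/553 = 10.4304
Stratum 2 (Middle): n₁ = 290, n₀ = 304, n = 594; a·n₀/n = 94·304/594 = 48.1077; c·n₁/n = 80·290/594 = 39.0572
Stratum 3 (High): n₁ = 309, n₀ = 270, n = 579; a·n₀/n = 219·270/579 = 102.1244; c·n₁/n = 100·309/579 = 53.3679
RR_MH = (15.8083 + 48.1077 + 102.1244) / (10.4304 + 39.0572 + 53.3679) = 166.0404 / 102.8555 = 1.61431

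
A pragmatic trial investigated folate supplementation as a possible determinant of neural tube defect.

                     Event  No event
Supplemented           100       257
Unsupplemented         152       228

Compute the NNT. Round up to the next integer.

Risk in treated group = 100/357 = 0.28011; risk in control = 152/380 = 0.40000.
Absolute risk reduction = 0.40000 − 0.28011 = 0.11989
NNT = 1 / ARR = 1 / 0.11989 = 8.341 → round up → 9

9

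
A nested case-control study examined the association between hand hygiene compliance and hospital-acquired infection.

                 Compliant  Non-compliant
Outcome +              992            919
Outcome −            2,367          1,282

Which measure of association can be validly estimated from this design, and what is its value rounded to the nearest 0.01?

0.58

Reading the table with exposure as columns: a = 992 (Compliant, case), b = 2367 (Compliant, non-case), c = 919 (Non-compliant, case), d = 1282.
This is a nested case-control study: participants were sampled on outcome status, so risks in the source population cannot be estimated directly — relative risk is not valid here. The odds ratio is the appropriate measure.
OR = (a·d)/(b·c) = (992 × 1282) / (2367 × 919) = 1271744 / 2175273 = 0.58464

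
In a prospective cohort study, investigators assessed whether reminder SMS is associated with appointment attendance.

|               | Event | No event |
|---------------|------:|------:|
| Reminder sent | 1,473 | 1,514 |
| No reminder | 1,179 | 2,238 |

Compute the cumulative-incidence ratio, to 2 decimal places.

Cells: a = 1473, b = 1514, c = 1179, d = 2238.
Risk in exposed = 1473/2987 = 0.49314; risk in unexposed = 1179/3417 = 0.34504.
RR = 0.49314 / 0.34504 = 1.42922
The risk among the exposed is 1.43 times that among the unexposed.

1.43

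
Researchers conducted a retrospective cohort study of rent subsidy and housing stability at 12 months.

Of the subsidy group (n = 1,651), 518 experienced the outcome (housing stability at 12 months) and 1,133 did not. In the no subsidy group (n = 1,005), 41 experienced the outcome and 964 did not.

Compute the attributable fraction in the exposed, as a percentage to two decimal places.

87.00

From the description: a = 518, b = 1133, c = 41, d = 964.
Risk in exposed = 518/1651 = 0.31375; risk in unexposed = 41/1005 = 0.04080.
RR = 0.31375/0.04080 = 7.69068
AR% = (RR − 1)/RR × 100 = (7.69068 − 1)/7.69068 × 100 = 86.9973%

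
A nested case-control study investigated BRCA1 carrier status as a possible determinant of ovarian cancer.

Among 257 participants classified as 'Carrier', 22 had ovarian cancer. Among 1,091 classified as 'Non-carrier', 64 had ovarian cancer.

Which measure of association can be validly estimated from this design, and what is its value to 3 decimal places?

From the description: a = 22, b = 235, c = 64, d = 1027.
This is a nested case-control study: participants were sampled on outcome status, so risks in the source population cannot be estimated directly — relative risk is not valid here. The odds ratio is the appropriate measure.
OR = (a·d)/(b·c) = (22 × 1027) / (235 × 64) = 22594 / 15040 = 1.50226

1.502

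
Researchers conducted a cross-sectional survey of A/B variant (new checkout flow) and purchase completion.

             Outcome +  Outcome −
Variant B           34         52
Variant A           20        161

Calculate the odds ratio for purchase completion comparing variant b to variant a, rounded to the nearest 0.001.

Cells: a = 34, b = 52, c = 20, d = 161.
OR = (a·d)/(b·c) = (34 × 161) / (52 × 20) = 5474 / 1040 = 5.26346
The odds of purchase completion are about 5.26 times as high in the variant b group.

5.263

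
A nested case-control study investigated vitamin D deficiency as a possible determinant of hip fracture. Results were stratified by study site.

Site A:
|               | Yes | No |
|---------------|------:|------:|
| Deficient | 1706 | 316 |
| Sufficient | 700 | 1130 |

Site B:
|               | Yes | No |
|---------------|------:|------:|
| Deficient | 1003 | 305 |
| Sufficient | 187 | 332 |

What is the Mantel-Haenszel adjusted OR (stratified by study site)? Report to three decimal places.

7.702

OR_MH = Σ(aᵢdᵢ/nᵢ) / Σ(bᵢcᵢ/nᵢ), where nᵢ is the stratum total.
Stratum 1 (Site A): n = 3852; a·d/n = 1706·1130/3852 = 500.4621; b·c/n = 316·700/3852 = 57.4247
Stratum 2 (Site B): n = 1827; a·d/n = 1003·332/1827 = 182.2638; b·c/n = 305·187/1827 = 31.2178
OR_MH = (500.4621 + 182.2638) / (57.4247 + 31.2178) = 682.7259 / 88.6426 = 7.70201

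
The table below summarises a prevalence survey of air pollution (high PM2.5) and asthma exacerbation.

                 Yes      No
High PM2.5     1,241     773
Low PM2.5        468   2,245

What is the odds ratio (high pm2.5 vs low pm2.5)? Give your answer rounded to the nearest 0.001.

Cells: a = 1241, b = 773, c = 468, d = 2245.
OR = (a·d)/(b·c) = (1241 × 2245) / (773 × 468) = 2786045 / 361764 = 7.70128
The odds of asthma exacerbation are about 7.70 times as high in the high pm2.5 group.

7.701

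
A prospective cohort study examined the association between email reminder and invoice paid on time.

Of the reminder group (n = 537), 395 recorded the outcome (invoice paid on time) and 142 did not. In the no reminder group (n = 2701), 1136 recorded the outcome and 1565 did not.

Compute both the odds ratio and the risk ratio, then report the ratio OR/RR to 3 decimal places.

2.191

From the description: a = 395, b = 142, c = 1136, d = 1565.
OR = (395·1565)/(142·1136) = 618175/161312 = 3.83217
Risk in exposed = 395/537 = 0.73557; risk in unexposed = 1136/2701 = 0.42058; RR = 1.74892
OR/RR = 3.83217 / 1.74892 = 2.19117
The outcome is not rare, so the OR lies further from 1 than the RR.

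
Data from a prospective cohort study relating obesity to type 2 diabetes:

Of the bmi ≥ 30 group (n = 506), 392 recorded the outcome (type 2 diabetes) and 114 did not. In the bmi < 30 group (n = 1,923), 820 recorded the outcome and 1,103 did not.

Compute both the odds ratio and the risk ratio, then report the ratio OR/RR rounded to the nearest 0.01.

2.55

From the description: a = 392, b = 114, c = 820, d = 1103.
OR = (392·1103)/(114·820) = 432376/93480 = 4.62533
Risk in exposed = 392/506 = 0.77470; risk in unexposed = 820/1923 = 0.42642; RR = 1.81677
OR/RR = 4.62533 / 1.81677 = 2.54590
The outcome is not rare, so the OR lies further from 1 than the RR.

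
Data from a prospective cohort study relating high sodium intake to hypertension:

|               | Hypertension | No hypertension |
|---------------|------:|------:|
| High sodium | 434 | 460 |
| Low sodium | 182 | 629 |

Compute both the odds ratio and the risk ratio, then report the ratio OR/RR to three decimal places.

1.507

Cells: a = 434, b = 460, c = 182, d = 629.
OR = (434·629)/(460·182) = 272986/83720 = 3.26070
Risk in exposed = 434/894 = 0.48546; risk in unexposed = 182/811 = 0.22441; RR = 2.16322
OR/RR = 3.26070 / 2.16322 = 1.50733
The outcome is not rare, so the OR lies further from 1 than the RR.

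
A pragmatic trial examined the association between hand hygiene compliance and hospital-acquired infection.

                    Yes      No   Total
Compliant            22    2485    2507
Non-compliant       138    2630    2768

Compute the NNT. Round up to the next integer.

Risk in treated group = 22/2507 = 0.00878; risk in control = 138/2768 = 0.04986.
Absolute risk reduction = 0.04986 − 0.00878 = 0.04108
NNT = 1 / ARR = 1 / 0.04108 = 24.343 → round up → 25

25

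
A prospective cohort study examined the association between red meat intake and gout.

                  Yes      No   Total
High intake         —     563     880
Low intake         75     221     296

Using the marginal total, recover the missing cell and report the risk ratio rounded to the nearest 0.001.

1.422

The missing cell is in the exposed row: 880 − 563 = 317.
So a = 317, b = 563, c = 75, d = 221.
RR = [a/(a+b)] / [c/(c+d)] = (317/880) / (75/296) = 0.36023/0.25338 = 1.42170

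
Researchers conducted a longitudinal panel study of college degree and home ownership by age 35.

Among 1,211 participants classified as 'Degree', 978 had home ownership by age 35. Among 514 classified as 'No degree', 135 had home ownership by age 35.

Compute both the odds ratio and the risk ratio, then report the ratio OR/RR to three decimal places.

3.832

From the description: a = 978, b = 233, c = 135, d = 379.
OR = (978·379)/(233·135) = 370662/31455 = 11.78388
Risk in exposed = 978/1211 = 0.80760; risk in unexposed = 135/514 = 0.26265; RR = 3.07485
OR/RR = 11.78388 / 3.07485 = 3.83234
The outcome is not rare, so the OR lies further from 1 than the RR.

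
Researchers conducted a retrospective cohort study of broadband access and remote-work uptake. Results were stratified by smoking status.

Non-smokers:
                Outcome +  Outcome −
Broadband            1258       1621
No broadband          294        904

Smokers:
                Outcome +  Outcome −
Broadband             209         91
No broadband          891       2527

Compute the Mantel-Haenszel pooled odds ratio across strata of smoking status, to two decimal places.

3.04

OR_MH = Σ(aᵢdᵢ/nᵢ) / Σ(bᵢcᵢ/nᵢ), where nᵢ is the stratum total.
Stratum 1 (Non-smokers): n = 4077; a·d/n = 1258·904/4077 = 278.9384; b·c/n = 1621·294/4077 = 116.8933
Stratum 2 (Smokers): n = 3718; a·d/n = 209·2527/3718 = 142.0503; b·c/n = 91·891/3718 = 21.8077
OR_MH = (278.9384 + 142.0503) / (116.8933 + 21.8077) = 420.9887 / 138.7010 = 3.03522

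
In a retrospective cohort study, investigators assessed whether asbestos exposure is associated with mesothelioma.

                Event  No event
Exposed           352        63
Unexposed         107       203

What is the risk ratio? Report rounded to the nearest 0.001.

Cells: a = 352, b = 63, c = 107, d = 203.
Risk in exposed = 352/415 = 0.84819; risk in unexposed = 107/310 = 0.34516.
RR = 0.84819 / 0.34516 = 2.45738
The risk among the exposed is 2.46 times that among the unexposed.

2.457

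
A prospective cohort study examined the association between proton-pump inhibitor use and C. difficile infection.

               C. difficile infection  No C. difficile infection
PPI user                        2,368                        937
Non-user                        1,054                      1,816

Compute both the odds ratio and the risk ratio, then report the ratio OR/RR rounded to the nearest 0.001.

2.232

Cells: a = 2368, b = 937, c = 1054, d = 1816.
OR = (2368·1816)/(937·1054) = 4300288/987598 = 4.35429
Risk in exposed = 2368/3305 = 0.71649; risk in unexposed = 1054/2870 = 0.36725; RR = 1.95097
OR/RR = 4.35429 / 1.95097 = 2.23185
The outcome is not rare, so the OR lies further from 1 than the RR.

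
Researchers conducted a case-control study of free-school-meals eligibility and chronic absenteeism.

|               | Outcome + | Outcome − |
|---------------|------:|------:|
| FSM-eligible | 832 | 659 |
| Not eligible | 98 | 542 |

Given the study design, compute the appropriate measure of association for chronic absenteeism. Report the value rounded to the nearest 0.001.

6.983

Cells: a = 832, b = 659, c = 98, d = 542.
This is a case-control study: participants were sampled on outcome status, so risks in the source population cannot be estimated directly — relative risk is not valid here. The odds ratio is the appropriate measure.
OR = (a·d)/(b·c) = (832 × 542) / (659 × 98) = 450944 / 64582 = 6.98250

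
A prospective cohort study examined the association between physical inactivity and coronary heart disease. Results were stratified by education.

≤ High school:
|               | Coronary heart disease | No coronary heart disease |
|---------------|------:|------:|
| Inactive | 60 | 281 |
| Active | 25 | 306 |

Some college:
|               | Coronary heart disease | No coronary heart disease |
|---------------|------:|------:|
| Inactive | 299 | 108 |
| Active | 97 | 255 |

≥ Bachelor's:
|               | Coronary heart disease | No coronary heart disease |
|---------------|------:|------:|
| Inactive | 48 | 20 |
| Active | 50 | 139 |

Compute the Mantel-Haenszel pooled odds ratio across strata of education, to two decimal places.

5.46

OR_MH = Σ(aᵢdᵢ/nᵢ) / Σ(bᵢcᵢ/nᵢ), where nᵢ is the stratum total.
Stratum 1 (≤ High school): n = 672; a·d/n = 60·306/672 = 27.3214; b·c/n = 281·25/672 = 10.4539
Stratum 2 (Some college): n = 759; a·d/n = 299·255/759 = 100.4545; b·c/n = 108·97/759 = 13.8024
Stratum 3 (≥ Bachelor's): n = 257; a·d/n = 48·139/257 = 25.9611; b·c/n = 20·50/257 = 3.8911
OR_MH = (27.3214 + 100.4545 + 25.9611) / (10.4539 + 13.8024 + 3.8911) = 153.7371 / 28.1473 = 5.46188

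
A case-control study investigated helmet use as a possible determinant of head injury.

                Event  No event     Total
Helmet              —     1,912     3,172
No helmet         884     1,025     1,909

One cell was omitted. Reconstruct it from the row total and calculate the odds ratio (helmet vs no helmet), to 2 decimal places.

0.76

The missing cell is in the exposed row: 3172 − 1912 = 1260.
So a = 1260, b = 1912, c = 884, d = 1025.
OR = (a·d)/(b·c) = (1260 × 1025) / (1912 × 884) = 1291500 / 1690208 = 0.76411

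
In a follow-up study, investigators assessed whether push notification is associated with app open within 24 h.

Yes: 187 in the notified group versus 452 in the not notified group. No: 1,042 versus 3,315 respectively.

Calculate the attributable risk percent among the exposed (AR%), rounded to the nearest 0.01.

From the description: a = 187, b = 1042, c = 452, d = 3315.
Risk in exposed = 187/1229 = 0.15216; risk in unexposed = 452/3767 = 0.11999.
RR = 0.15216/0.11999 = 1.26808
AR% = (RR − 1)/RR × 100 = (1.26808 − 1)/1.26808 × 100 = 21.1407%

21.14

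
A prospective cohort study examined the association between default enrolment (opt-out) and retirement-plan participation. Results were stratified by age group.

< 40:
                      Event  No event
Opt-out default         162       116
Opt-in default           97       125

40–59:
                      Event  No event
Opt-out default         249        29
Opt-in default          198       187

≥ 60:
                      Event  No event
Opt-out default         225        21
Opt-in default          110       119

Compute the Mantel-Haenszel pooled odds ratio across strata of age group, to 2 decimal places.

4.64

OR_MH = Σ(aᵢdᵢ/nᵢ) / Σ(bᵢcᵢ/nᵢ), where nᵢ is the stratum total.
Stratum 1 (< 40): n = 500; a·d/n = 162·125/500 = 40.5000; b·c/n = 116·97/500 = 22.5040
Stratum 2 (40–59): n = 663; a·d/n = 249·187/663 = 70.2308; b·c/n = 29·198/663 = 8.6606
Stratum 3 (≥ 60): n = 475; a·d/n = 225·119/475 = 56.3684; b·c/n = 21·110/475 = 4.8632
OR_MH = (40.5000 + 70.2308 + 56.3684) / (22.5040 + 8.6606 + 4.8632) = 167.0992 / 36.0278 = 4.63806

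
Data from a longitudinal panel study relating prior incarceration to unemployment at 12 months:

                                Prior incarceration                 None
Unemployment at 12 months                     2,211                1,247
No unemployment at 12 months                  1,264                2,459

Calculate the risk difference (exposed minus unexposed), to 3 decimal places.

Reading the table with exposure as columns: a = 2211 (Prior incarceration, case), b = 1264 (Prior incarceration, non-case), c = 1247 (None, case), d = 2459.
Risk in exposed = 2211/3475 = 0.636259; risk in unexposed = 1247/3706 = 0.336481.
Risk difference = 0.636259 − 0.336481 = 0.299778

0.300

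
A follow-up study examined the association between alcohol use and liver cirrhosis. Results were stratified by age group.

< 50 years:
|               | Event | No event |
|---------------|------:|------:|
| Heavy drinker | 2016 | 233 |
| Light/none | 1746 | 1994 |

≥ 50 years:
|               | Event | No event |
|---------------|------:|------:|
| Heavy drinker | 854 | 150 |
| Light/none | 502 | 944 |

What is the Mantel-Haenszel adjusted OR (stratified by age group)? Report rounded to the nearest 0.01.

10.14

OR_MH = Σ(aᵢdᵢ/nᵢ) / Σ(bᵢcᵢ/nᵢ), where nᵢ is the stratum total.
Stratum 1 (< 50 years): n = 5989; a·d/n = 2016·1994/5989 = 671.2146; b·c/n = 233·1746/5989 = 67.9275
Stratum 2 (≥ 50 years): n = 2450; a·d/n = 854·944/2450 = 329.0514; b·c/n = 150·502/2450 = 30.7347
OR_MH = (671.2146 + 329.0514) / (67.9275 + 30.7347) = 1000.2660 / 98.6622 = 10.13829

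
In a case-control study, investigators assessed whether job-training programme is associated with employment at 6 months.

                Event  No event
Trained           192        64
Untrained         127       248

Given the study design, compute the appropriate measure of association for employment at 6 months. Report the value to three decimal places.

5.858

Cells: a = 192, b = 64, c = 127, d = 248.
This is a case-control study: participants were sampled on outcome status, so risks in the source population cannot be estimated directly — relative risk is not valid here. The odds ratio is the appropriate measure.
OR = (a·d)/(b·c) = (192 × 248) / (64 × 127) = 47616 / 8128 = 5.85827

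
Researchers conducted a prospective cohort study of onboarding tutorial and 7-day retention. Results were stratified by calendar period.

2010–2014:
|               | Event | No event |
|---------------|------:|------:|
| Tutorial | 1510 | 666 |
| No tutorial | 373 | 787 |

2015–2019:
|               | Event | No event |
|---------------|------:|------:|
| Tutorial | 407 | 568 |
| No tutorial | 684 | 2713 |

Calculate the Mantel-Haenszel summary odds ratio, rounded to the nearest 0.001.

OR_MH = Σ(aᵢdᵢ/nᵢ) / Σ(bᵢcᵢ/nᵢ), where nᵢ is the stratum total.
Stratum 1 (2010–2014): n = 3336; a·d/n = 1510·787/3336 = 356.2260; b·c/n = 666·373/3336 = 74.4658
Stratum 2 (2015–2019): n = 4372; a·d/n = 407·2713/4372 = 252.5597; b·c/n = 568·684/4372 = 88.8637
OR_MH = (356.2260 + 252.5597) / (74.4658 + 88.8637) = 608.7857 / 163.3295 = 3.72735

3.727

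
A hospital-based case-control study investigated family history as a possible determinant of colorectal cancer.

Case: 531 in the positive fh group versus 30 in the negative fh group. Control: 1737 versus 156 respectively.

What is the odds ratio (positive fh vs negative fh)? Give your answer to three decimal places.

1.590

From the description: a = 531, b = 1737, c = 30, d = 156.
OR = (a·d)/(b·c) = (531 × 156) / (1737 × 30) = 82836 / 52110 = 1.58964
The odds of colorectal cancer are about 1.59 times as high in the positive fh group.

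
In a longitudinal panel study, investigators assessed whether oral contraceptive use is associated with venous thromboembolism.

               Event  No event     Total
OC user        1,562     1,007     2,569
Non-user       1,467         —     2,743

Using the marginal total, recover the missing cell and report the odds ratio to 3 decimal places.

The missing cell is in the unexposed row: 2743 − 1467 = 1276.
So a = 1562, b = 1007, c = 1467, d = 1276.
OR = (a·d)/(b·c) = (1562 × 1276) / (1007 × 1467) = 1993112 / 1477269 = 1.34919

1.349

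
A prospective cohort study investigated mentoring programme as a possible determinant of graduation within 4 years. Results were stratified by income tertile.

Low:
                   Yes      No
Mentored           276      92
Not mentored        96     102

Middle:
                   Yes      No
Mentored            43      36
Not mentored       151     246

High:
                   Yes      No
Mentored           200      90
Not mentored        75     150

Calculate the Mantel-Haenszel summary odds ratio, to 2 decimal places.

OR_MH = Σ(aᵢdᵢ/nᵢ) / Σ(bᵢcᵢ/nᵢ), where nᵢ is the stratum total.
Stratum 1 (Low): n = 566; a·d/n = 276·102/566 = 49.7385; b·c/n = 92·96/566 = 15.6042
Stratum 2 (Middle): n = 476; a·d/n = 43·246/476 = 22.2227; b·c/n = 36·151/476 = 11.4202
Stratum 3 (High): n = 515; a·d/n = 200·150/515 = 58.2524; b·c/n = 90·75/515 = 13.1068
OR_MH = (49.7385 + 22.2227 + 58.2524) / (15.6042 + 11.4202 + 13.1068) = 130.2136 / 40.1312 = 3.24470

3.24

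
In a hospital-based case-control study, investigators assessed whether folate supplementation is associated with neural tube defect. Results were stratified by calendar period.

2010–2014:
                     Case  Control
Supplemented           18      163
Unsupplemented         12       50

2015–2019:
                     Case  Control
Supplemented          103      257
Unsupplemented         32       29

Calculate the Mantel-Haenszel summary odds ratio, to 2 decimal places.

0.39

OR_MH = Σ(aᵢdᵢ/nᵢ) / Σ(bᵢcᵢ/nᵢ), where nᵢ is the stratum total.
Stratum 1 (2010–2014): n = 243; a·d/n = 18·50/243 = 3.7037; b·c/n = 163·12/243 = 8.0494
Stratum 2 (2015–2019): n = 421; a·d/n = 103·29/421 = 7.0950; b·c/n = 257·32/421 = 19.5344
OR_MH = (3.7037 + 7.0950) / (8.0494 + 19.5344) = 10.7987 / 27.5838 = 0.39149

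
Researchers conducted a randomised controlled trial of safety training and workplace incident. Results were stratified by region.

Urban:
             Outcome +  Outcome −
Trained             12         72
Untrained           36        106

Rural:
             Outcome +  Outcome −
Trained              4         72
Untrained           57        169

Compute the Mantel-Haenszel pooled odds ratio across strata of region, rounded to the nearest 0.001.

OR_MH = Σ(aᵢdᵢ/nᵢ) / Σ(bᵢcᵢ/nᵢ), where nᵢ is the stratum total.
Stratum 1 (Urban): n = 226; a·d/n = 12·106/226 = 5.6283; b·c/n = 72·36/226 = 11.4690
Stratum 2 (Rural): n = 302; a·d/n = 4·169/302 = 2.2384; b·c/n = 72·57/302 = 13.5894
OR_MH = (5.6283 + 2.2384) / (11.4690 + 13.5894) = 7.8667 / 25.0584 = 0.31394

0.314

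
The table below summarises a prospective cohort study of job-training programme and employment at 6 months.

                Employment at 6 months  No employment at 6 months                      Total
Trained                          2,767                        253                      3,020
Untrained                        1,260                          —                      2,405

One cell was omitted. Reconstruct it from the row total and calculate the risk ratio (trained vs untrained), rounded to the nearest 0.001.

1.749

The missing cell is in the unexposed row: 2405 − 1260 = 1145.
So a = 2767, b = 253, c = 1260, d = 1145.
RR = [a/(a+b)] / [c/(c+d)] = (2767/3020) / (1260/2405) = 0.91623/0.52391 = 1.74883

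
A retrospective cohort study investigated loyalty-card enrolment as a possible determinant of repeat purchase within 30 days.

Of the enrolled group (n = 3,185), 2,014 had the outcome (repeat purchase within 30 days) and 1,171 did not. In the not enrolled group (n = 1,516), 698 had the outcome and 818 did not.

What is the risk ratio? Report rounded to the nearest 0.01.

1.37

From the description: a = 2014, b = 1171, c = 698, d = 818.
Risk in exposed = 2014/3185 = 0.63234; risk in unexposed = 698/1516 = 0.46042.
RR = 0.63234 / 0.46042 = 1.37339
The risk among the exposed is 1.37 times that among the unexposed.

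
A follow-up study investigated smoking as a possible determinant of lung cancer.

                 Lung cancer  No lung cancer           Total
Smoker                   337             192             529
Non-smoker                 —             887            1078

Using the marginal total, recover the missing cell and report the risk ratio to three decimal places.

The missing cell is in the unexposed row: 1078 − 887 = 191.
So a = 337, b = 192, c = 191, d = 887.
RR = [a/(a+b)] / [c/(c+d)] = (337/529) / (191/1078) = 0.63705/0.17718 = 3.59550

3.596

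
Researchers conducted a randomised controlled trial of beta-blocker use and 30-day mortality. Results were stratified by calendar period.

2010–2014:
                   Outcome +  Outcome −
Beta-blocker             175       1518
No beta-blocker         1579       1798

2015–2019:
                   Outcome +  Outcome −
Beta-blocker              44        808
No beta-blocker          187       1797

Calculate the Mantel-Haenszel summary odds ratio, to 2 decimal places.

0.17

OR_MH = Σ(aᵢdᵢ/nᵢ) / Σ(bᵢcᵢ/nᵢ), where nᵢ is the stratum total.
Stratum 1 (2010–2014): n = 5070; a·d/n = 175·1798/5070 = 62.0611; b·c/n = 1518·1579/5070 = 472.7657
Stratum 2 (2015–2019): n = 2836; a·d/n = 44·1797/2836 = 27.8801; b·c/n = 808·187/2836 = 53.2779
OR_MH = (62.0611 + 27.8801) / (472.7657 + 53.2779) = 89.9413 / 526.0435 = 0.17098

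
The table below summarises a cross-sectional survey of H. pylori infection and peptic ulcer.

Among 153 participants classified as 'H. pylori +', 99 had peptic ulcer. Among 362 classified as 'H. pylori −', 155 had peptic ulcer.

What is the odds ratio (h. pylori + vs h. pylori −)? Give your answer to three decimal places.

2.448

From the description: a = 99, b = 54, c = 155, d = 207.
OR = (a·d)/(b·c) = (99 × 207) / (54 × 155) = 20493 / 8370 = 2.44839
The odds of peptic ulcer are about 2.45 times as high in the h. pylori + group.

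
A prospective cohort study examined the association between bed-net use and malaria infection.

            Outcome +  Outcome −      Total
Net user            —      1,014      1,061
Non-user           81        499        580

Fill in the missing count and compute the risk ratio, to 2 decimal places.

0.32

The missing cell is in the exposed row: 1061 − 1014 = 47.
So a = 47, b = 1014, c = 81, d = 499.
RR = [a/(a+b)] / [c/(c+d)] = (47/1061) / (81/580) = 0.04430/0.13966 = 0.31719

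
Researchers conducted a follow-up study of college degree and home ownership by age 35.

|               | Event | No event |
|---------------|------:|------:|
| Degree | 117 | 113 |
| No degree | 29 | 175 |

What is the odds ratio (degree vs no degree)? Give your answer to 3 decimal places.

6.248

Cells: a = 117, b = 113, c = 29, d = 175.
OR = (a·d)/(b·c) = (117 × 175) / (113 × 29) = 20475 / 3277 = 6.24809
The odds of home ownership by age 35 are about 6.25 times as high in the degree group.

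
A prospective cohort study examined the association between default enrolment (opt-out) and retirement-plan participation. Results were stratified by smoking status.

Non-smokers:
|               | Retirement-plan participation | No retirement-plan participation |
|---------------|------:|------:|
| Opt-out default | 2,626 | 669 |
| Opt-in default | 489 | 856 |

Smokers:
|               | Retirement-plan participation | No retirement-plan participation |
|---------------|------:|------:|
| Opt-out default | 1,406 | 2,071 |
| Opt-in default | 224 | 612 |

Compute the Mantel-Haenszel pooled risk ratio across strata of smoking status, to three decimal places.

RR_MH = Σ(aᵢ·n₀ᵢ/nᵢ) / Σ(cᵢ·n₁ᵢ/nᵢ), with n₁ᵢ = aᵢ+bᵢ (exposed), n₀ᵢ = cᵢ+dᵢ (unexposed), nᵢ = n₁ᵢ+n₀ᵢ.
Stratum 1 (Non-smokers): n₁ = 3295, n₀ = 1345, n = 4640; a·n₀/n = 2626·1345/4640 = 761.2004; c·n₁/n = 489·3295/4640 = 347.2532
Stratum 2 (Smokers): n₁ = 3477, n₀ = 836, n = 4313; a·n₀/n = 1406·836/4313 = 272.5286; c·n₁/n = 224·3477/4313 = 180.5815
RR_MH = (761.2004 + 272.5286) / (347.2532 + 180.5815) = 1033.7291 / 527.8347 = 1.95843

1.958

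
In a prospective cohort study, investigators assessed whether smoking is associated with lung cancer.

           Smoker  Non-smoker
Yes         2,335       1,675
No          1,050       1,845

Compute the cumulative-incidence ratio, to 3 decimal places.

Reading the table with exposure as columns: a = 2335 (Smoker, case), b = 1050 (Smoker, non-case), c = 1675 (Non-smoker, case), d = 1845.
Risk in exposed = 2335/3385 = 0.68981; risk in unexposed = 1675/3520 = 0.47585.
RR = 0.68981 / 0.47585 = 1.44963
The risk among the exposed is 1.45 times that among the unexposed.

1.450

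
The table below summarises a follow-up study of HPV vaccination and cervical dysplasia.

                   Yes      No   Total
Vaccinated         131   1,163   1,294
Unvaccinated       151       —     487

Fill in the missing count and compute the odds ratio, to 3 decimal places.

The missing cell is in the unexposed row: 487 − 151 = 336.
So a = 131, b = 1163, c = 151, d = 336.
OR = (a·d)/(b·c) = (131 × 336) / (1163 × 151) = 44016 / 175613 = 0.25064

0.251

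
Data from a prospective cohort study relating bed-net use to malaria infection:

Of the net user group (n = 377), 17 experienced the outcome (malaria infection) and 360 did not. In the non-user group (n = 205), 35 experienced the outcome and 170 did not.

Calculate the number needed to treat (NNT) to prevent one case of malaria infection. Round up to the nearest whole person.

8

Risk in treated group = 17/377 = 0.04509; risk in control = 35/205 = 0.17073.
Absolute risk reduction = 0.17073 − 0.04509 = 0.12564
NNT = 1 / ARR = 1 / 0.12564 = 7.959 → round up → 8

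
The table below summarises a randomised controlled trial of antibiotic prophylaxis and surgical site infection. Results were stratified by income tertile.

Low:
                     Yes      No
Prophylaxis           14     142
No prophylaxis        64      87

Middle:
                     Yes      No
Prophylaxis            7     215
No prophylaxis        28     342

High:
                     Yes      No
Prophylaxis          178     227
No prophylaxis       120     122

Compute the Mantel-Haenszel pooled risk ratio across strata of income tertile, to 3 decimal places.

RR_MH = Σ(aᵢ·n₀ᵢ/nᵢ) / Σ(cᵢ·n₁ᵢ/nᵢ), with n₁ᵢ = aᵢ+bᵢ (exposed), n₀ᵢ = cᵢ+dᵢ (unexposed), nᵢ = n₁ᵢ+n₀ᵢ.
Stratum 1 (Low): n₁ = 156, n₀ = 151, n = 307; a·n₀/n = 14·151/307 = 6.8860; c·n₁/n = 64·156/307 = 32.5212
Stratum 2 (Middle): n₁ = 222, n₀ = 370, n = 592; a·n₀/n = 7·370/592 = 4.3750; c·n₁/n = 28·222/592 = 10.5000
Stratum 3 (High): n₁ = 405, n₀ = 242, n = 647; a·n₀/n = 178·242/647 = 66.5781; c·n₁/n = 120·405/647 = 75.1159
RR_MH = (6.8860 + 4.3750 + 66.5781) / (32.5212 + 10.5000 + 75.1159) = 77.8390 / 118.1371 = 0.65889

0.659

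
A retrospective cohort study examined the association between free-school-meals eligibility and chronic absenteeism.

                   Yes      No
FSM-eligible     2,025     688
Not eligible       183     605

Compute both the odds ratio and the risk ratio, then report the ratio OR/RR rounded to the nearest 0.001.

3.028

Cells: a = 2025, b = 688, c = 183, d = 605.
OR = (2025·605)/(688·183) = 1225125/125904 = 9.73063
Risk in exposed = 2025/2713 = 0.74641; risk in unexposed = 183/788 = 0.23223; RR = 3.21403
OR/RR = 9.73063 / 3.21403 = 3.02754
The outcome is not rare, so the OR lies further from 1 than the RR.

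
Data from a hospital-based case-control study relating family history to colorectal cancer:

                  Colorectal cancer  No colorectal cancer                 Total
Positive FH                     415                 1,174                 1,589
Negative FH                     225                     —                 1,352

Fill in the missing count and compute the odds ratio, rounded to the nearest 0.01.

1.77

The missing cell is in the unexposed row: 1352 − 225 = 1127.
So a = 415, b = 1174, c = 225, d = 1127.
OR = (a·d)/(b·c) = (415 × 1127) / (1174 × 225) = 467705 / 264150 = 1.77060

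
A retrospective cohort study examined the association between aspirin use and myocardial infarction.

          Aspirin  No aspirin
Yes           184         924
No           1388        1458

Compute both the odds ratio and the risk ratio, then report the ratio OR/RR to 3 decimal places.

0.693

Reading the table with exposure as columns: a = 184 (Aspirin, case), b = 1388 (Aspirin, non-case), c = 924 (No aspirin, case), d = 1458.
OR = (184·1458)/(1388·924) = 268272/1282512 = 0.20918
Risk in exposed = 184/1572 = 0.11705; risk in unexposed = 924/2382 = 0.38791; RR = 0.30174
OR/RR = 0.20918 / 0.30174 = 0.69323
The outcome is not rare, so the OR lies further from 1 than the RR.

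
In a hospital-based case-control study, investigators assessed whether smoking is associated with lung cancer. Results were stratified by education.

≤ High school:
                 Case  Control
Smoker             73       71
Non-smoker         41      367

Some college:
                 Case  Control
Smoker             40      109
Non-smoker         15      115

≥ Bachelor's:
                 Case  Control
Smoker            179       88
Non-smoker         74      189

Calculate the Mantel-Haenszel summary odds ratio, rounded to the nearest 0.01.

OR_MH = Σ(aᵢdᵢ/nᵢ) / Σ(bᵢcᵢ/nᵢ), where nᵢ is the stratum total.
Stratum 1 (≤ High school): n = 552; a·d/n = 73·367/552 = 48.5344; b·c/n = 71·41/552 = 5.2736
Stratum 2 (Some college): n = 279; a·d/n = 40·115/279 = 16.4875; b·c/n = 109·15/279 = 5.8602
Stratum 3 (≥ Bachelor's): n = 530; a·d/n = 179·189/530 = 63.8321; b·c/n = 88·74/530 = 12.2868
OR_MH = (48.5344 + 16.4875 + 63.8321) / (5.2736 + 5.8602 + 12.2868) = 128.8540 / 23.4206 = 5.50175

5.50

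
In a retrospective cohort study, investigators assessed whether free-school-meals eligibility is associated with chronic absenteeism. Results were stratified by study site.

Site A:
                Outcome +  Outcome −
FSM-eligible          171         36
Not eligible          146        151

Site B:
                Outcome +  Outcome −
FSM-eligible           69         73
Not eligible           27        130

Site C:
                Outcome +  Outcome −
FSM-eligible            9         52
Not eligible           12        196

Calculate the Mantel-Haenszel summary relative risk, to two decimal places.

1.91

RR_MH = Σ(aᵢ·n₀ᵢ/nᵢ) / Σ(cᵢ·n₁ᵢ/nᵢ), with n₁ᵢ = aᵢ+bᵢ (exposed), n₀ᵢ = cᵢ+dᵢ (unexposed), nᵢ = n₁ᵢ+n₀ᵢ.
Stratum 1 (Site A): n₁ = 207, n₀ = 297, n = 504; a·n₀/n = 171·297/504 = 100.7679; c·n₁/n = 146·207/504 = 59.9643
Stratum 2 (Site B): n₁ = 142, n₀ = 157, n = 299; a·n₀/n = 69·157/299 = 36.2308; c·n₁/n = 27·142/299 = 12.8227
Stratum 3 (Site C): n₁ = 61, n₀ = 208, n = 269; a·n₀/n = 9·208/269 = 6.9591; c·n₁/n = 12·61/269 = 2.7212
RR_MH = (100.7679 + 36.2308 + 6.9591) / (59.9643 + 12.8227 + 2.7212) = 143.9577 / 75.5082 = 1.90652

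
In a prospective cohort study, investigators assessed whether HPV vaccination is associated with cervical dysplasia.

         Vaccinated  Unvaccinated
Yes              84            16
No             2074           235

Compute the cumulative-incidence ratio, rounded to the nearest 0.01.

Reading the table with exposure as columns: a = 84 (Vaccinated, case), b = 2074 (Vaccinated, non-case), c = 16 (Unvaccinated, case), d = 235.
Risk in exposed = 84/2158 = 0.03892; risk in unexposed = 16/251 = 0.06375.
RR = 0.03892 / 0.06375 = 0.61063
The risk is 39% lower among the exposed than among the unexposed.

0.61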